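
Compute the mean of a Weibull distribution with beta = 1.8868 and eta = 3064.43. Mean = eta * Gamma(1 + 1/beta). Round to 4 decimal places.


beta = 1.8868, eta = 3064.43
1/beta = 0.53
1 + 1/beta = 1.53
Gamma(1.53) = 0.8876
Mean = 3064.43 * 0.8876
Mean = 2719.8885

2719.8885


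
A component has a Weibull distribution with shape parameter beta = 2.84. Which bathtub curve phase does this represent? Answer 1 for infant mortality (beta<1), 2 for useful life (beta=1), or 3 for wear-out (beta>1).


beta = 2.84
Compare beta to 1:
beta < 1 => infant mortality (phase 1)
beta = 1 => useful life (phase 2)
beta > 1 => wear-out (phase 3)
Since beta = 2.84, this is wear-out (increasing failure rate)
Phase = 3

3


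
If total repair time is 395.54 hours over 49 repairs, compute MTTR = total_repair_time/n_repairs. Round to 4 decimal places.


total_repair_time = 395.54
n_repairs = 49
MTTR = 395.54 / 49
MTTR = 8.0722

8.0722


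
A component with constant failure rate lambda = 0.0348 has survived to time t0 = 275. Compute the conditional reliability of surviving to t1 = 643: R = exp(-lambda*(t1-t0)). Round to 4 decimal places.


lambda = 0.0348
t0 = 275, t1 = 643
t1 - t0 = 368
lambda * (t1-t0) = 0.0348 * 368 = 12.8064
R = exp(-12.8064)
R = 0.0

0.0


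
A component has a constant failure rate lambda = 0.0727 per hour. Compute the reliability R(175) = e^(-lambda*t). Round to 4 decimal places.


lambda = 0.0727
t = 175
lambda * t = 12.7225
R(t) = e^(-12.7225)
R(t) = 0.0

0.0


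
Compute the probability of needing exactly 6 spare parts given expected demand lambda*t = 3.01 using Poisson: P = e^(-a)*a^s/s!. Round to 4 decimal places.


a = 3.01, s = 6
e^(-a) = e^(-3.01) = 0.0493
a^s = 3.01^6 = 743.702
s! = 720
P = 0.0493 * 743.702 / 720
P = 0.0509

0.0509


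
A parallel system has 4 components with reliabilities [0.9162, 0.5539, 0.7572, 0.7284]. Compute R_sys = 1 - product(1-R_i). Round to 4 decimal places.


Components: [0.9162, 0.5539, 0.7572, 0.7284]
(1 - 0.9162) = 0.0838, running product = 0.0838
(1 - 0.5539) = 0.4461, running product = 0.0374
(1 - 0.7572) = 0.2428, running product = 0.0091
(1 - 0.7284) = 0.2716, running product = 0.0025
Product of (1-R_i) = 0.0025
R_sys = 1 - 0.0025 = 0.9975

0.9975


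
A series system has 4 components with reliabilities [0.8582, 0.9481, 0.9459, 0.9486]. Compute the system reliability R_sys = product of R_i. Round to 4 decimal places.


Components: [0.8582, 0.9481, 0.9459, 0.9486]
After component 1 (R=0.8582): product = 0.8582
After component 2 (R=0.9481): product = 0.8137
After component 3 (R=0.9459): product = 0.7696
After component 4 (R=0.9486): product = 0.7301
R_sys = 0.7301

0.7301


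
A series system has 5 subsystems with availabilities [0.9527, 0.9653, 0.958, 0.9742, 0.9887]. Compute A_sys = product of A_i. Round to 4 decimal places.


Subsystems: [0.9527, 0.9653, 0.958, 0.9742, 0.9887]
After subsystem 1 (A=0.9527): product = 0.9527
After subsystem 2 (A=0.9653): product = 0.9196
After subsystem 3 (A=0.958): product = 0.881
After subsystem 4 (A=0.9742): product = 0.8583
After subsystem 5 (A=0.9887): product = 0.8486
A_sys = 0.8486

0.8486


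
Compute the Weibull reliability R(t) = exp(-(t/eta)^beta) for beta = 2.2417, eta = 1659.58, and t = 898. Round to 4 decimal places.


beta = 2.2417, eta = 1659.58, t = 898
t/eta = 898 / 1659.58 = 0.5411
(t/eta)^beta = 0.5411^2.2417 = 0.2524
R(t) = exp(-0.2524)
R(t) = 0.7769

0.7769


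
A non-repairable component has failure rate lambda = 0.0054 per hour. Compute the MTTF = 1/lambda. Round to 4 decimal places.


lambda = 0.0054
MTTF = 1 / 0.0054
MTTF = 185.1852

185.1852


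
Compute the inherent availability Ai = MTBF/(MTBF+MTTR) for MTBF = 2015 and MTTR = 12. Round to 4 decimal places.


MTBF = 2015
MTTR = 12
MTBF + MTTR = 2027
Ai = 2015 / 2027
Ai = 0.9941

0.9941


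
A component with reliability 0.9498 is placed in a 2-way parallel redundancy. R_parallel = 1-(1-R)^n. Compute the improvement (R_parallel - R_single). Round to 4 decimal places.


R_single = 0.9498, n = 2
1 - R_single = 0.0502
(1 - R_single)^n = 0.0502^2 = 0.0025
R_parallel = 1 - 0.0025 = 0.9975
Improvement = 0.9975 - 0.9498
Improvement = 0.0477

0.0477


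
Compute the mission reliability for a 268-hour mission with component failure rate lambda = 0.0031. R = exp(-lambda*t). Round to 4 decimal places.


lambda = 0.0031
mission_time = 268
lambda * t = 0.0031 * 268 = 0.8308
R = exp(-0.8308)
R = 0.4357

0.4357


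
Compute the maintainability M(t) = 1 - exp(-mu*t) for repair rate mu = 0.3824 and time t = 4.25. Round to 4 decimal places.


mu = 0.3824, t = 4.25
mu * t = 0.3824 * 4.25 = 1.6252
exp(-1.6252) = 0.1969
M(t) = 1 - 0.1969
M(t) = 0.8031

0.8031


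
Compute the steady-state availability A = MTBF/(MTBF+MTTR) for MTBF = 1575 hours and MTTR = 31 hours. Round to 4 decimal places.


MTBF = 1575
MTTR = 31
MTBF + MTTR = 1606
A = 1575 / 1606
A = 0.9807

0.9807


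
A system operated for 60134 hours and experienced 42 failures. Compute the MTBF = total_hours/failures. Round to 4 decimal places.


total_hours = 60134
failures = 42
MTBF = 60134 / 42
MTBF = 1431.7619

1431.7619


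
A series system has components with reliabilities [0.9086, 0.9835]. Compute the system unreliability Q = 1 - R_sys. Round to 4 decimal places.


Components: [0.9086, 0.9835]
After component 1: product = 0.9086
After component 2: product = 0.8936
R_sys = 0.8936
Q = 1 - 0.8936 = 0.1064

0.1064


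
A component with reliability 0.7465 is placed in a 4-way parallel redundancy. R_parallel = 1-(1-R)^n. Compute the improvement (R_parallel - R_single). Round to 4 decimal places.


R_single = 0.7465, n = 4
1 - R_single = 0.2535
(1 - R_single)^n = 0.2535^4 = 0.0041
R_parallel = 1 - 0.0041 = 0.9959
Improvement = 0.9959 - 0.7465
Improvement = 0.2494

0.2494


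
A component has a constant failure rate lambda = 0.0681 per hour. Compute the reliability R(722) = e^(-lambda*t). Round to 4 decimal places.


lambda = 0.0681
t = 722
lambda * t = 49.1682
R(t) = e^(-49.1682)
R(t) = 0.0

0.0


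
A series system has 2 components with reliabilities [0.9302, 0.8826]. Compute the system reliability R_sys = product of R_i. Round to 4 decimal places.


Components: [0.9302, 0.8826]
After component 1 (R=0.9302): product = 0.9302
After component 2 (R=0.8826): product = 0.821
R_sys = 0.821

0.821


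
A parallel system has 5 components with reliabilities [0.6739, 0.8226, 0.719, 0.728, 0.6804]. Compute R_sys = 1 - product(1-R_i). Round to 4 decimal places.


Components: [0.6739, 0.8226, 0.719, 0.728, 0.6804]
(1 - 0.6739) = 0.3261, running product = 0.3261
(1 - 0.8226) = 0.1774, running product = 0.0579
(1 - 0.719) = 0.281, running product = 0.0163
(1 - 0.728) = 0.272, running product = 0.0044
(1 - 0.6804) = 0.3196, running product = 0.0014
Product of (1-R_i) = 0.0014
R_sys = 1 - 0.0014 = 0.9986

0.9986


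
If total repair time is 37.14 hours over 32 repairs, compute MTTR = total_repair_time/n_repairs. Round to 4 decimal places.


total_repair_time = 37.14
n_repairs = 32
MTTR = 37.14 / 32
MTTR = 1.1606

1.1606


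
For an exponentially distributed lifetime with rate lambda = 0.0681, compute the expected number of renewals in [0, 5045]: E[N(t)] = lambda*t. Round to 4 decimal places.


lambda = 0.0681
t = 5045
E[N(t)] = lambda * t
E[N(t)] = 0.0681 * 5045
E[N(t)] = 343.5645

343.5645


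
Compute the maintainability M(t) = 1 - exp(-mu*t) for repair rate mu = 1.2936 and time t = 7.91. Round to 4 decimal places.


mu = 1.2936, t = 7.91
mu * t = 1.2936 * 7.91 = 10.2324
exp(-10.2324) = 0.0
M(t) = 1 - 0.0
M(t) = 1.0

1.0


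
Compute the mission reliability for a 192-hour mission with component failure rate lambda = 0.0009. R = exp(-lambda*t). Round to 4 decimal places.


lambda = 0.0009
mission_time = 192
lambda * t = 0.0009 * 192 = 0.1728
R = exp(-0.1728)
R = 0.8413

0.8413


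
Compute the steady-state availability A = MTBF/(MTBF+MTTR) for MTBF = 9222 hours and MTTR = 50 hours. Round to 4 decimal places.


MTBF = 9222
MTTR = 50
MTBF + MTTR = 9272
A = 9222 / 9272
A = 0.9946

0.9946


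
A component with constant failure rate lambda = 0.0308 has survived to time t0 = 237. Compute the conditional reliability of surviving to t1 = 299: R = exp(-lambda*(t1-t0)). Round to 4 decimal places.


lambda = 0.0308
t0 = 237, t1 = 299
t1 - t0 = 62
lambda * (t1-t0) = 0.0308 * 62 = 1.9096
R = exp(-1.9096)
R = 0.1481

0.1481


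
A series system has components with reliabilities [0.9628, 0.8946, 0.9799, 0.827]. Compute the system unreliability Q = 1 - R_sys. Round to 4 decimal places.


Components: [0.9628, 0.8946, 0.9799, 0.827]
After component 1: product = 0.9628
After component 2: product = 0.8613
After component 3: product = 0.844
After component 4: product = 0.698
R_sys = 0.698
Q = 1 - 0.698 = 0.302

0.302


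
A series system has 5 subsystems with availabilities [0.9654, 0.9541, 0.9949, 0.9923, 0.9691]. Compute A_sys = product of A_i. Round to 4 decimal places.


Subsystems: [0.9654, 0.9541, 0.9949, 0.9923, 0.9691]
After subsystem 1 (A=0.9654): product = 0.9654
After subsystem 2 (A=0.9541): product = 0.9211
After subsystem 3 (A=0.9949): product = 0.9164
After subsystem 4 (A=0.9923): product = 0.9093
After subsystem 5 (A=0.9691): product = 0.8812
A_sys = 0.8812

0.8812


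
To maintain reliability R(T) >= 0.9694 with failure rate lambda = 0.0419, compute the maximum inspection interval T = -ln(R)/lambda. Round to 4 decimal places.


R_target = 0.9694
lambda = 0.0419
-ln(0.9694) = 0.0311
T = 0.0311 / 0.0419
T = 0.7417

0.7417


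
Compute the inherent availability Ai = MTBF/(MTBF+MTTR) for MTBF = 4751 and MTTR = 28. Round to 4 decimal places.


MTBF = 4751
MTTR = 28
MTBF + MTTR = 4779
Ai = 4751 / 4779
Ai = 0.9941

0.9941


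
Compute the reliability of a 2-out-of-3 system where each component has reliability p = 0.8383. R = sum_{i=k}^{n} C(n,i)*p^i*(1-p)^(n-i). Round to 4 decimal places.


k = 2, n = 3, p = 0.8383
i=2: C(3,2)=3 * 0.8383^2 * 0.1617^1 = 0.3409
i=3: C(3,3)=1 * 0.8383^3 * 0.1617^0 = 0.5891
R = sum of terms = 0.93

0.93


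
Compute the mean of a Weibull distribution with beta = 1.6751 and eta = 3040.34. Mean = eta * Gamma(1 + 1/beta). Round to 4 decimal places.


beta = 1.6751, eta = 3040.34
1/beta = 0.597
1 + 1/beta = 1.597
Gamma(1.597) = 0.8932
Mean = 3040.34 * 0.8932
Mean = 2715.5669

2715.5669


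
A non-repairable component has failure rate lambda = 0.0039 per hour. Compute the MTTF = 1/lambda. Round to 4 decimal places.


lambda = 0.0039
MTTF = 1 / 0.0039
MTTF = 256.4103

256.4103


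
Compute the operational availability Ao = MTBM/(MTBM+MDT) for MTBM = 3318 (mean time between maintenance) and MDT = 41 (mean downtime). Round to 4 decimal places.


MTBM = 3318
MDT = 41
MTBM + MDT = 3359
Ao = 3318 / 3359
Ao = 0.9878

0.9878


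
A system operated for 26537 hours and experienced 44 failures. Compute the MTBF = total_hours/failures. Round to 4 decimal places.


total_hours = 26537
failures = 44
MTBF = 26537 / 44
MTBF = 603.1136

603.1136


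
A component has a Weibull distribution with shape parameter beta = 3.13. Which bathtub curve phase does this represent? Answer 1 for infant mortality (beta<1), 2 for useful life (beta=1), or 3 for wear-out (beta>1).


beta = 3.13
Compare beta to 1:
beta < 1 => infant mortality (phase 1)
beta = 1 => useful life (phase 2)
beta > 1 => wear-out (phase 3)
Since beta = 3.13, this is wear-out (increasing failure rate)
Phase = 3

3


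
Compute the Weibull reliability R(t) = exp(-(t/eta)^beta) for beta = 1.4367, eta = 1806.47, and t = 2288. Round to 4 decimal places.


beta = 1.4367, eta = 1806.47, t = 2288
t/eta = 2288 / 1806.47 = 1.2666
(t/eta)^beta = 1.2666^1.4367 = 1.4042
R(t) = exp(-1.4042)
R(t) = 0.2456

0.2456


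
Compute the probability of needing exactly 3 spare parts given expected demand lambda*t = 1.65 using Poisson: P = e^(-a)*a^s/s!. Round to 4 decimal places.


a = 1.65, s = 3
e^(-a) = e^(-1.65) = 0.192
a^s = 1.65^3 = 4.4921
s! = 6
P = 0.192 * 4.4921 / 6
P = 0.1438

0.1438


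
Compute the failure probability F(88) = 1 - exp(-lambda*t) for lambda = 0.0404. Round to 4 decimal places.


lambda = 0.0404, t = 88
lambda * t = 3.5552
exp(-3.5552) = 0.0286
F(t) = 1 - 0.0286
F(t) = 0.9714

0.9714


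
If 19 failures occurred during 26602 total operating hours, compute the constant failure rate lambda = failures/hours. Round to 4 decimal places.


failures = 19
total_hours = 26602
lambda = 19 / 26602
lambda = 0.0007

0.0007


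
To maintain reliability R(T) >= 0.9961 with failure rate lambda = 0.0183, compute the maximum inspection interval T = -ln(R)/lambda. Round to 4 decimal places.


R_target = 0.9961
lambda = 0.0183
-ln(0.9961) = 0.0039
T = 0.0039 / 0.0183
T = 0.2135

0.2135


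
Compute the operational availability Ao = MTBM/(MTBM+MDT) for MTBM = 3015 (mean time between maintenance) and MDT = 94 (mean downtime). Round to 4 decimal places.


MTBM = 3015
MDT = 94
MTBM + MDT = 3109
Ao = 3015 / 3109
Ao = 0.9698

0.9698


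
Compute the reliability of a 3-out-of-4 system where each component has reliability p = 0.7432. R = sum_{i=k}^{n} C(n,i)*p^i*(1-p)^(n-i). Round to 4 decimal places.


k = 3, n = 4, p = 0.7432
i=3: C(4,3)=4 * 0.7432^3 * 0.2568^1 = 0.4217
i=4: C(4,4)=1 * 0.7432^4 * 0.2568^0 = 0.3051
R = sum of terms = 0.7268

0.7268


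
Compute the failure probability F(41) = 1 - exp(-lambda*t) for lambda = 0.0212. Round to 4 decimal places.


lambda = 0.0212, t = 41
lambda * t = 0.8692
exp(-0.8692) = 0.4193
F(t) = 1 - 0.4193
F(t) = 0.5807

0.5807


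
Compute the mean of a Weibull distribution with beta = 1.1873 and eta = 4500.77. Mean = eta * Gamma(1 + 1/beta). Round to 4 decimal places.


beta = 1.1873, eta = 4500.77
1/beta = 0.8422
1 + 1/beta = 1.8422
Gamma(1.8422) = 0.9433
Mean = 4500.77 * 0.9433
Mean = 4245.4842

4245.4842


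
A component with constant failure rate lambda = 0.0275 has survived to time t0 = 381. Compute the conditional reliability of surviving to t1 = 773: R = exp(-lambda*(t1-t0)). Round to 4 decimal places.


lambda = 0.0275
t0 = 381, t1 = 773
t1 - t0 = 392
lambda * (t1-t0) = 0.0275 * 392 = 10.78
R = exp(-10.78)
R = 0.0

0.0


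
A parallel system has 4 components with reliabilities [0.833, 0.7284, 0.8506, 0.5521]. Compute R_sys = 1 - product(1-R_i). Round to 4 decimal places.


Components: [0.833, 0.7284, 0.8506, 0.5521]
(1 - 0.833) = 0.167, running product = 0.167
(1 - 0.7284) = 0.2716, running product = 0.0454
(1 - 0.8506) = 0.1494, running product = 0.0068
(1 - 0.5521) = 0.4479, running product = 0.003
Product of (1-R_i) = 0.003
R_sys = 1 - 0.003 = 0.997

0.997


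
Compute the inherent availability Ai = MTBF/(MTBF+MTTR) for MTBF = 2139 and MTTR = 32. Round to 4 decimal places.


MTBF = 2139
MTTR = 32
MTBF + MTTR = 2171
Ai = 2139 / 2171
Ai = 0.9853

0.9853


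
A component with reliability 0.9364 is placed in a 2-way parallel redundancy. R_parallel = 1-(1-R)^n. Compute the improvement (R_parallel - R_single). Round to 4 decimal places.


R_single = 0.9364, n = 2
1 - R_single = 0.0636
(1 - R_single)^n = 0.0636^2 = 0.004
R_parallel = 1 - 0.004 = 0.996
Improvement = 0.996 - 0.9364
Improvement = 0.0596

0.0596


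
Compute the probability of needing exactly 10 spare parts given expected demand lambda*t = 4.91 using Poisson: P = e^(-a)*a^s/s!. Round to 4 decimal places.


a = 4.91, s = 10
e^(-a) = e^(-4.91) = 0.0074
a^s = 4.91^10 = 8143571.6392
s! = 3628800
P = 0.0074 * 8143571.6392 / 3628800
P = 0.0165

0.0165


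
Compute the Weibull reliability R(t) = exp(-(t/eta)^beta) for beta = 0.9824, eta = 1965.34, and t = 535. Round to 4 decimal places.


beta = 0.9824, eta = 1965.34, t = 535
t/eta = 535 / 1965.34 = 0.2722
(t/eta)^beta = 0.2722^0.9824 = 0.2785
R(t) = exp(-0.2785)
R(t) = 0.7569

0.7569


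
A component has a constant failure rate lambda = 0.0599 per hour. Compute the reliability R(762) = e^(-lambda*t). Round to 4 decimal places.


lambda = 0.0599
t = 762
lambda * t = 45.6438
R(t) = e^(-45.6438)
R(t) = 0.0

0.0


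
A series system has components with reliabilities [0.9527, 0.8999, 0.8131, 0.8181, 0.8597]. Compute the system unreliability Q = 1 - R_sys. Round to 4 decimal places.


Components: [0.9527, 0.8999, 0.8131, 0.8181, 0.8597]
After component 1: product = 0.9527
After component 2: product = 0.8573
After component 3: product = 0.6971
After component 4: product = 0.5703
After component 5: product = 0.4903
R_sys = 0.4903
Q = 1 - 0.4903 = 0.5097

0.5097


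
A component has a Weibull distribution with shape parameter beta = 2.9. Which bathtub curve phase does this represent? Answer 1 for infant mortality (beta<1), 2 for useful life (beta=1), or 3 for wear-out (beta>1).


beta = 2.9
Compare beta to 1:
beta < 1 => infant mortality (phase 1)
beta = 1 => useful life (phase 2)
beta > 1 => wear-out (phase 3)
Since beta = 2.9, this is wear-out (increasing failure rate)
Phase = 3

3


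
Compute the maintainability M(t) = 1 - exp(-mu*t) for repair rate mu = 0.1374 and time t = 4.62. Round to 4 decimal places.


mu = 0.1374, t = 4.62
mu * t = 0.1374 * 4.62 = 0.6348
exp(-0.6348) = 0.53
M(t) = 1 - 0.53
M(t) = 0.47

0.47


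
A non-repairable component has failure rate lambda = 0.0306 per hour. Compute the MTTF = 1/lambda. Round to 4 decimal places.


lambda = 0.0306
MTTF = 1 / 0.0306
MTTF = 32.6797

32.6797


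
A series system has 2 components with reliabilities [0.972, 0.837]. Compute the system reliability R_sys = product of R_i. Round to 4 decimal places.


Components: [0.972, 0.837]
After component 1 (R=0.972): product = 0.972
After component 2 (R=0.837): product = 0.8136
R_sys = 0.8136

0.8136


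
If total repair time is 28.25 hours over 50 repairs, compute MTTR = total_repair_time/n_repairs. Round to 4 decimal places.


total_repair_time = 28.25
n_repairs = 50
MTTR = 28.25 / 50
MTTR = 0.565

0.565


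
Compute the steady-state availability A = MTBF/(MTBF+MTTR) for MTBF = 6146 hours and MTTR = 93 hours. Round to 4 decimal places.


MTBF = 6146
MTTR = 93
MTBF + MTTR = 6239
A = 6146 / 6239
A = 0.9851

0.9851


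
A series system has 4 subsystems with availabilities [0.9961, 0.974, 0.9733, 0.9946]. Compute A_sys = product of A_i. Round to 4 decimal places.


Subsystems: [0.9961, 0.974, 0.9733, 0.9946]
After subsystem 1 (A=0.9961): product = 0.9961
After subsystem 2 (A=0.974): product = 0.9702
After subsystem 3 (A=0.9733): product = 0.9443
After subsystem 4 (A=0.9946): product = 0.9392
A_sys = 0.9392

0.9392


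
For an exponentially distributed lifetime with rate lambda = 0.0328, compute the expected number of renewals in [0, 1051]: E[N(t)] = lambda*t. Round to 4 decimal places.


lambda = 0.0328
t = 1051
E[N(t)] = lambda * t
E[N(t)] = 0.0328 * 1051
E[N(t)] = 34.4728

34.4728


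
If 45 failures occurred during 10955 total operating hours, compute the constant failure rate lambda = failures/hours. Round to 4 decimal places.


failures = 45
total_hours = 10955
lambda = 45 / 10955
lambda = 0.0041

0.0041


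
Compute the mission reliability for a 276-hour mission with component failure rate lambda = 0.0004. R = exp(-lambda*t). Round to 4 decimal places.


lambda = 0.0004
mission_time = 276
lambda * t = 0.0004 * 276 = 0.1104
R = exp(-0.1104)
R = 0.8955

0.8955


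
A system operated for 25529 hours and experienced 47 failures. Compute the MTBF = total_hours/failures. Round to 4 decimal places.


total_hours = 25529
failures = 47
MTBF = 25529 / 47
MTBF = 543.1702

543.1702


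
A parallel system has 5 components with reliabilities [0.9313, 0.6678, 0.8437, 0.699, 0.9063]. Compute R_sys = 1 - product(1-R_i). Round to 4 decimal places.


Components: [0.9313, 0.6678, 0.8437, 0.699, 0.9063]
(1 - 0.9313) = 0.0687, running product = 0.0687
(1 - 0.6678) = 0.3322, running product = 0.0228
(1 - 0.8437) = 0.1563, running product = 0.0036
(1 - 0.699) = 0.301, running product = 0.0011
(1 - 0.9063) = 0.0937, running product = 0.0001
Product of (1-R_i) = 0.0001
R_sys = 1 - 0.0001 = 0.9999

0.9999


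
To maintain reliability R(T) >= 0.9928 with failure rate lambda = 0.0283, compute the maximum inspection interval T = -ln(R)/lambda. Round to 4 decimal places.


R_target = 0.9928
lambda = 0.0283
-ln(0.9928) = 0.0072
T = 0.0072 / 0.0283
T = 0.2553

0.2553


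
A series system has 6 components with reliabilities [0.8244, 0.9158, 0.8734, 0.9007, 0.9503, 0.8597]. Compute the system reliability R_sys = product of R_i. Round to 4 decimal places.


Components: [0.8244, 0.9158, 0.8734, 0.9007, 0.9503, 0.8597]
After component 1 (R=0.8244): product = 0.8244
After component 2 (R=0.9158): product = 0.755
After component 3 (R=0.8734): product = 0.6594
After component 4 (R=0.9007): product = 0.5939
After component 5 (R=0.9503): product = 0.5644
After component 6 (R=0.8597): product = 0.4852
R_sys = 0.4852

0.4852


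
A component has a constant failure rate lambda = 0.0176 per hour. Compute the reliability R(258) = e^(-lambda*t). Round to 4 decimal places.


lambda = 0.0176
t = 258
lambda * t = 4.5408
R(t) = e^(-4.5408)
R(t) = 0.0107

0.0107


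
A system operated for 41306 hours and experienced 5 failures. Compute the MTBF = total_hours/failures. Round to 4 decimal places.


total_hours = 41306
failures = 5
MTBF = 41306 / 5
MTBF = 8261.2

8261.2


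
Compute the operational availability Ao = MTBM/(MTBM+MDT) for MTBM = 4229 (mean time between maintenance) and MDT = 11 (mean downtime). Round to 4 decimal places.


MTBM = 4229
MDT = 11
MTBM + MDT = 4240
Ao = 4229 / 4240
Ao = 0.9974

0.9974


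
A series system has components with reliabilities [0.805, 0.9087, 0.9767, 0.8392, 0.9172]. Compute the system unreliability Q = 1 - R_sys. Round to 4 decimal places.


Components: [0.805, 0.9087, 0.9767, 0.8392, 0.9172]
After component 1: product = 0.805
After component 2: product = 0.7315
After component 3: product = 0.7145
After component 4: product = 0.5996
After component 5: product = 0.5499
R_sys = 0.5499
Q = 1 - 0.5499 = 0.4501

0.4501


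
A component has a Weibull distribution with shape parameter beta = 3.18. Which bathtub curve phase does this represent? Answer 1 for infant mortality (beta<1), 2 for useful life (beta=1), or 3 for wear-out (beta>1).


beta = 3.18
Compare beta to 1:
beta < 1 => infant mortality (phase 1)
beta = 1 => useful life (phase 2)
beta > 1 => wear-out (phase 3)
Since beta = 3.18, this is wear-out (increasing failure rate)
Phase = 3

3


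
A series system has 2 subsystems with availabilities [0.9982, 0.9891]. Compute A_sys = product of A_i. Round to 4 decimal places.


Subsystems: [0.9982, 0.9891]
After subsystem 1 (A=0.9982): product = 0.9982
After subsystem 2 (A=0.9891): product = 0.9873
A_sys = 0.9873

0.9873


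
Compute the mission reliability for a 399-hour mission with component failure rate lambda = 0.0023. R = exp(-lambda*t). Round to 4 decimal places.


lambda = 0.0023
mission_time = 399
lambda * t = 0.0023 * 399 = 0.9177
R = exp(-0.9177)
R = 0.3994

0.3994


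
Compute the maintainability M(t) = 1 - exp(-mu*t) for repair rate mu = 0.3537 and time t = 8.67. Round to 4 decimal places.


mu = 0.3537, t = 8.67
mu * t = 0.3537 * 8.67 = 3.0666
exp(-3.0666) = 0.0466
M(t) = 1 - 0.0466
M(t) = 0.9534

0.9534


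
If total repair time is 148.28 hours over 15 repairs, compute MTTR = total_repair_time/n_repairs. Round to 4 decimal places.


total_repair_time = 148.28
n_repairs = 15
MTTR = 148.28 / 15
MTTR = 9.8853

9.8853


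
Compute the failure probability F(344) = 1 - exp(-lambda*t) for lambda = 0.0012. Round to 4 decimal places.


lambda = 0.0012, t = 344
lambda * t = 0.4128
exp(-0.4128) = 0.6618
F(t) = 1 - 0.6618
F(t) = 0.3382

0.3382


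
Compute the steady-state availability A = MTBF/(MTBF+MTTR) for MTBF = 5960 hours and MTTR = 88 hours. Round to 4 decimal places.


MTBF = 5960
MTTR = 88
MTBF + MTTR = 6048
A = 5960 / 6048
A = 0.9854

0.9854


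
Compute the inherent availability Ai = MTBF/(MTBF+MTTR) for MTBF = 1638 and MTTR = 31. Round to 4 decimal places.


MTBF = 1638
MTTR = 31
MTBF + MTTR = 1669
Ai = 1638 / 1669
Ai = 0.9814

0.9814


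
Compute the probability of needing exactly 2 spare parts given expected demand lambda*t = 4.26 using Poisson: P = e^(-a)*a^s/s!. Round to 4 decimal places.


a = 4.26, s = 2
e^(-a) = e^(-4.26) = 0.0141
a^s = 4.26^2 = 18.1476
s! = 2
P = 0.0141 * 18.1476 / 2
P = 0.1281

0.1281


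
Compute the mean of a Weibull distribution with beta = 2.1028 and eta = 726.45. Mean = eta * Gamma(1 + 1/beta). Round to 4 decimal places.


beta = 2.1028, eta = 726.45
1/beta = 0.4756
1 + 1/beta = 1.4756
Gamma(1.4756) = 0.8857
Mean = 726.45 * 0.8857
Mean = 643.4065

643.4065


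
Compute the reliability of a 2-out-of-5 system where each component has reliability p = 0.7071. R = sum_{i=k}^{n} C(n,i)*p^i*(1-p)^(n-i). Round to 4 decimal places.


k = 2, n = 5, p = 0.7071
i=2: C(5,2)=10 * 0.7071^2 * 0.2929^3 = 0.1256
i=3: C(5,3)=10 * 0.7071^3 * 0.2929^2 = 0.3033
i=4: C(5,4)=5 * 0.7071^4 * 0.2929^1 = 0.3661
i=5: C(5,5)=1 * 0.7071^5 * 0.2929^0 = 0.1768
R = sum of terms = 0.9718

0.9718


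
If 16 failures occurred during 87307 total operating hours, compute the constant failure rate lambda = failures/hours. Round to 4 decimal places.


failures = 16
total_hours = 87307
lambda = 16 / 87307
lambda = 0.0002

0.0002


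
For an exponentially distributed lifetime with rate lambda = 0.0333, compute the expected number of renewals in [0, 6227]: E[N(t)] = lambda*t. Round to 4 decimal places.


lambda = 0.0333
t = 6227
E[N(t)] = lambda * t
E[N(t)] = 0.0333 * 6227
E[N(t)] = 207.3591

207.3591


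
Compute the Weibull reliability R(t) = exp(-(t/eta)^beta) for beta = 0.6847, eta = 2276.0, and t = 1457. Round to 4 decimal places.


beta = 0.6847, eta = 2276.0, t = 1457
t/eta = 1457 / 2276.0 = 0.6402
(t/eta)^beta = 0.6402^0.6847 = 0.7368
R(t) = exp(-0.7368)
R(t) = 0.4786

0.4786


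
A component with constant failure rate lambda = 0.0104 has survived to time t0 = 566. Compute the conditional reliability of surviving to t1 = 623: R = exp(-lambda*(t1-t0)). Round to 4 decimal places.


lambda = 0.0104
t0 = 566, t1 = 623
t1 - t0 = 57
lambda * (t1-t0) = 0.0104 * 57 = 0.5928
R = exp(-0.5928)
R = 0.5528

0.5528


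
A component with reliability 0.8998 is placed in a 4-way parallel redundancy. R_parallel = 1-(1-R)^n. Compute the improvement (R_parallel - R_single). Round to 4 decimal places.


R_single = 0.8998, n = 4
1 - R_single = 0.1002
(1 - R_single)^n = 0.1002^4 = 0.0001
R_parallel = 1 - 0.0001 = 0.9999
Improvement = 0.9999 - 0.8998
Improvement = 0.1001

0.1001


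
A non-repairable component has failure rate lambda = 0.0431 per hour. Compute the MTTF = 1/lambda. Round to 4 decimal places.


lambda = 0.0431
MTTF = 1 / 0.0431
MTTF = 23.2019

23.2019


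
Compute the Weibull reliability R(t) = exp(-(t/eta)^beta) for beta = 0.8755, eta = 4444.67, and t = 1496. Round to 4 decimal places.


beta = 0.8755, eta = 4444.67, t = 1496
t/eta = 1496 / 4444.67 = 0.3366
(t/eta)^beta = 0.3366^0.8755 = 0.3855
R(t) = exp(-0.3855)
R(t) = 0.6801

0.6801


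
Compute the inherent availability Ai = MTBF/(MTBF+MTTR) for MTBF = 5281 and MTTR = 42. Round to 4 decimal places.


MTBF = 5281
MTTR = 42
MTBF + MTTR = 5323
Ai = 5281 / 5323
Ai = 0.9921

0.9921


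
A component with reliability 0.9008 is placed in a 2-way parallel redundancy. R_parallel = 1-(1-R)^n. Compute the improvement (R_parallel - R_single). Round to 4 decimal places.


R_single = 0.9008, n = 2
1 - R_single = 0.0992
(1 - R_single)^n = 0.0992^2 = 0.0098
R_parallel = 1 - 0.0098 = 0.9902
Improvement = 0.9902 - 0.9008
Improvement = 0.0894

0.0894


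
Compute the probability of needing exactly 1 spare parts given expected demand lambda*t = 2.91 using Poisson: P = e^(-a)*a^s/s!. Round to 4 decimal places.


a = 2.91, s = 1
e^(-a) = e^(-2.91) = 0.0545
a^s = 2.91^1 = 2.91
s! = 1
P = 0.0545 * 2.91 / 1
P = 0.1585

0.1585


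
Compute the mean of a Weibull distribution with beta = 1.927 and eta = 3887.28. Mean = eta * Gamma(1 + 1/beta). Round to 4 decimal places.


beta = 1.927, eta = 3887.28
1/beta = 0.5189
1 + 1/beta = 1.5189
Gamma(1.5189) = 0.887
Mean = 3887.28 * 0.887
Mean = 3447.9691

3447.9691


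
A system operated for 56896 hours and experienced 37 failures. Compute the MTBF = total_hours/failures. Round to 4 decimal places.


total_hours = 56896
failures = 37
MTBF = 56896 / 37
MTBF = 1537.7297

1537.7297


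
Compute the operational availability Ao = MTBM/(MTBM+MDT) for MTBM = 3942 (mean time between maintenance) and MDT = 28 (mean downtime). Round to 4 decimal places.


MTBM = 3942
MDT = 28
MTBM + MDT = 3970
Ao = 3942 / 3970
Ao = 0.9929

0.9929


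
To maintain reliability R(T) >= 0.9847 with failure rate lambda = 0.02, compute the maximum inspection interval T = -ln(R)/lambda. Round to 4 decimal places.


R_target = 0.9847
lambda = 0.02
-ln(0.9847) = 0.0154
T = 0.0154 / 0.02
T = 0.7709

0.7709


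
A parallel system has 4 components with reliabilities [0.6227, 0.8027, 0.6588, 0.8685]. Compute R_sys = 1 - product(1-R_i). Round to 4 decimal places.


Components: [0.6227, 0.8027, 0.6588, 0.8685]
(1 - 0.6227) = 0.3773, running product = 0.3773
(1 - 0.8027) = 0.1973, running product = 0.0744
(1 - 0.6588) = 0.3412, running product = 0.0254
(1 - 0.8685) = 0.1315, running product = 0.0033
Product of (1-R_i) = 0.0033
R_sys = 1 - 0.0033 = 0.9967

0.9967


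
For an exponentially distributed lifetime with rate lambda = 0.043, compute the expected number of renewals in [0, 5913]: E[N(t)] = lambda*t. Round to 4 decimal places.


lambda = 0.043
t = 5913
E[N(t)] = lambda * t
E[N(t)] = 0.043 * 5913
E[N(t)] = 254.259

254.259


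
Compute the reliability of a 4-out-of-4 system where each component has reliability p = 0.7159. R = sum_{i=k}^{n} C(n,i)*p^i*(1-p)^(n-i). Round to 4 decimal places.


k = 4, n = 4, p = 0.7159
i=4: C(4,4)=1 * 0.7159^4 * 0.2841^0 = 0.2627
R = sum of terms = 0.2627

0.2627


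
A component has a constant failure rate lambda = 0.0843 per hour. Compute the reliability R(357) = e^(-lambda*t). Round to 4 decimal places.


lambda = 0.0843
t = 357
lambda * t = 30.0951
R(t) = e^(-30.0951)
R(t) = 0.0

0.0


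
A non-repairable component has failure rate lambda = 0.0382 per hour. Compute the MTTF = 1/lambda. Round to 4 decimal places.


lambda = 0.0382
MTTF = 1 / 0.0382
MTTF = 26.178

26.178


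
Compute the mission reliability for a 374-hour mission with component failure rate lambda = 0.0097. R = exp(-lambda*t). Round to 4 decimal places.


lambda = 0.0097
mission_time = 374
lambda * t = 0.0097 * 374 = 3.6278
R = exp(-3.6278)
R = 0.0266

0.0266


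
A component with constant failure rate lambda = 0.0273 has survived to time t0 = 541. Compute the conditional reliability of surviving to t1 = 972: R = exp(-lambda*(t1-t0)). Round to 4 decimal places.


lambda = 0.0273
t0 = 541, t1 = 972
t1 - t0 = 431
lambda * (t1-t0) = 0.0273 * 431 = 11.7663
R = exp(-11.7663)
R = 0.0

0.0


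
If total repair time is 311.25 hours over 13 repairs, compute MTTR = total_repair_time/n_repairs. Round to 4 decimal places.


total_repair_time = 311.25
n_repairs = 13
MTTR = 311.25 / 13
MTTR = 23.9423

23.9423


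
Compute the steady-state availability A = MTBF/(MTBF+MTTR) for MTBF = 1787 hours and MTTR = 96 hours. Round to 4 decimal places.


MTBF = 1787
MTTR = 96
MTBF + MTTR = 1883
A = 1787 / 1883
A = 0.949

0.949


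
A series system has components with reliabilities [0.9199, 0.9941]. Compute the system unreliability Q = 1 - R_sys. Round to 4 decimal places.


Components: [0.9199, 0.9941]
After component 1: product = 0.9199
After component 2: product = 0.9145
R_sys = 0.9145
Q = 1 - 0.9145 = 0.0855

0.0855


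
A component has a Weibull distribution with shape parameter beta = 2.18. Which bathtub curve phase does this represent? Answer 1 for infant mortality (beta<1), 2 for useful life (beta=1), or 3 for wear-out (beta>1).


beta = 2.18
Compare beta to 1:
beta < 1 => infant mortality (phase 1)
beta = 1 => useful life (phase 2)
beta > 1 => wear-out (phase 3)
Since beta = 2.18, this is wear-out (increasing failure rate)
Phase = 3

3


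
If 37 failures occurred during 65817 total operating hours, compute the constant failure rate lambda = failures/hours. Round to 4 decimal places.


failures = 37
total_hours = 65817
lambda = 37 / 65817
lambda = 0.0006

0.0006


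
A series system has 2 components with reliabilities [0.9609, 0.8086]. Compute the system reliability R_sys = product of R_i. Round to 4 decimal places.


Components: [0.9609, 0.8086]
After component 1 (R=0.9609): product = 0.9609
After component 2 (R=0.8086): product = 0.777
R_sys = 0.777

0.777


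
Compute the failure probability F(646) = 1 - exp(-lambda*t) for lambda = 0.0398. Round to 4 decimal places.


lambda = 0.0398, t = 646
lambda * t = 25.7108
exp(-25.7108) = 0.0
F(t) = 1 - 0.0
F(t) = 1.0

1.0


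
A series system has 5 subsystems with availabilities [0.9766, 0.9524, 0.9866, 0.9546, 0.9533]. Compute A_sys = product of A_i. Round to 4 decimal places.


Subsystems: [0.9766, 0.9524, 0.9866, 0.9546, 0.9533]
After subsystem 1 (A=0.9766): product = 0.9766
After subsystem 2 (A=0.9524): product = 0.9301
After subsystem 3 (A=0.9866): product = 0.9177
After subsystem 4 (A=0.9546): product = 0.876
After subsystem 5 (A=0.9533): product = 0.8351
A_sys = 0.8351

0.8351


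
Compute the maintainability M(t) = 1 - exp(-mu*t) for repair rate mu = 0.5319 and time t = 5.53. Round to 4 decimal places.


mu = 0.5319, t = 5.53
mu * t = 0.5319 * 5.53 = 2.9414
exp(-2.9414) = 0.0528
M(t) = 1 - 0.0528
M(t) = 0.9472

0.9472


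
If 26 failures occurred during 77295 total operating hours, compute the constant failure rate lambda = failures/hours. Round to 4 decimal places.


failures = 26
total_hours = 77295
lambda = 26 / 77295
lambda = 0.0003

0.0003


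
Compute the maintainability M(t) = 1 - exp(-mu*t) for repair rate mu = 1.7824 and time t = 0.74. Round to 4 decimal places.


mu = 1.7824, t = 0.74
mu * t = 1.7824 * 0.74 = 1.319
exp(-1.319) = 0.2674
M(t) = 1 - 0.2674
M(t) = 0.7326

0.7326


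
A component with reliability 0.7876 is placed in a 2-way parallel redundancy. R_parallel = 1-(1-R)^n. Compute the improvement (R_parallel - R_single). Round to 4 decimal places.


R_single = 0.7876, n = 2
1 - R_single = 0.2124
(1 - R_single)^n = 0.2124^2 = 0.0451
R_parallel = 1 - 0.0451 = 0.9549
Improvement = 0.9549 - 0.7876
Improvement = 0.1673

0.1673


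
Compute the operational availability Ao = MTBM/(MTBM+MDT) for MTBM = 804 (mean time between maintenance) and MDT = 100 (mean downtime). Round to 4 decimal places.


MTBM = 804
MDT = 100
MTBM + MDT = 904
Ao = 804 / 904
Ao = 0.8894

0.8894


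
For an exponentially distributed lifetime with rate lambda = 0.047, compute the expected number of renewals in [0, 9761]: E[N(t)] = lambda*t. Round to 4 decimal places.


lambda = 0.047
t = 9761
E[N(t)] = lambda * t
E[N(t)] = 0.047 * 9761
E[N(t)] = 458.767

458.767


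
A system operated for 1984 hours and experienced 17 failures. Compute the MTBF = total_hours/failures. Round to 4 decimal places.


total_hours = 1984
failures = 17
MTBF = 1984 / 17
MTBF = 116.7059

116.7059


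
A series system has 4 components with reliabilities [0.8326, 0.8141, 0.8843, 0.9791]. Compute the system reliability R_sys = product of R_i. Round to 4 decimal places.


Components: [0.8326, 0.8141, 0.8843, 0.9791]
After component 1 (R=0.8326): product = 0.8326
After component 2 (R=0.8141): product = 0.6778
After component 3 (R=0.8843): product = 0.5994
After component 4 (R=0.9791): product = 0.5869
R_sys = 0.5869

0.5869


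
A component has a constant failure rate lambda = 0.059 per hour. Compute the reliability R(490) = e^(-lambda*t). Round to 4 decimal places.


lambda = 0.059
t = 490
lambda * t = 28.91
R(t) = e^(-28.91)
R(t) = 0.0

0.0


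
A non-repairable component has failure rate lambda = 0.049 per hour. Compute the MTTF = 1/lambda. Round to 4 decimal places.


lambda = 0.049
MTTF = 1 / 0.049
MTTF = 20.4082

20.4082


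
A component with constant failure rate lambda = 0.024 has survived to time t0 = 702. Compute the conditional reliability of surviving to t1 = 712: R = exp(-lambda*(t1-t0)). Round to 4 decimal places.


lambda = 0.024
t0 = 702, t1 = 712
t1 - t0 = 10
lambda * (t1-t0) = 0.024 * 10 = 0.24
R = exp(-0.24)
R = 0.7866

0.7866


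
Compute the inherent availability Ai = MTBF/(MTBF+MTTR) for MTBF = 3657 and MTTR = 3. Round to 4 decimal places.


MTBF = 3657
MTTR = 3
MTBF + MTTR = 3660
Ai = 3657 / 3660
Ai = 0.9992

0.9992


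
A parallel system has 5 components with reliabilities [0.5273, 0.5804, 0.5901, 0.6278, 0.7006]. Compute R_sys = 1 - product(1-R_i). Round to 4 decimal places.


Components: [0.5273, 0.5804, 0.5901, 0.6278, 0.7006]
(1 - 0.5273) = 0.4727, running product = 0.4727
(1 - 0.5804) = 0.4196, running product = 0.1983
(1 - 0.5901) = 0.4099, running product = 0.0813
(1 - 0.6278) = 0.3722, running product = 0.0303
(1 - 0.7006) = 0.2994, running product = 0.0091
Product of (1-R_i) = 0.0091
R_sys = 1 - 0.0091 = 0.9909

0.9909


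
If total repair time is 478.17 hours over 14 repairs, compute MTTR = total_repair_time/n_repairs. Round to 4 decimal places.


total_repair_time = 478.17
n_repairs = 14
MTTR = 478.17 / 14
MTTR = 34.155

34.155


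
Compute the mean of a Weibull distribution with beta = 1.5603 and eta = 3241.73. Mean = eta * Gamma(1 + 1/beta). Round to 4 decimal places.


beta = 1.5603, eta = 3241.73
1/beta = 0.6409
1 + 1/beta = 1.6409
Gamma(1.6409) = 0.8988
Mean = 3241.73 * 0.8988
Mean = 2913.576

2913.576


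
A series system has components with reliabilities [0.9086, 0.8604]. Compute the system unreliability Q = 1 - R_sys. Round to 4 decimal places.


Components: [0.9086, 0.8604]
After component 1: product = 0.9086
After component 2: product = 0.7818
R_sys = 0.7818
Q = 1 - 0.7818 = 0.2182

0.2182


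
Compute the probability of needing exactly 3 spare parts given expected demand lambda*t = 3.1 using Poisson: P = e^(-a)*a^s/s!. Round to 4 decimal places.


a = 3.1, s = 3
e^(-a) = e^(-3.1) = 0.045
a^s = 3.1^3 = 29.791
s! = 6
P = 0.045 * 29.791 / 6
P = 0.2237

0.2237


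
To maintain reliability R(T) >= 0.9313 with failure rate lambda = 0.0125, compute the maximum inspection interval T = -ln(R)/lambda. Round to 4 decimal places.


R_target = 0.9313
lambda = 0.0125
-ln(0.9313) = 0.0712
T = 0.0712 / 0.0125
T = 5.6939

5.6939


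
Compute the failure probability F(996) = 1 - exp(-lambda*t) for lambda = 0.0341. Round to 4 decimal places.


lambda = 0.0341, t = 996
lambda * t = 33.9636
exp(-33.9636) = 0.0
F(t) = 1 - 0.0
F(t) = 1.0

1.0


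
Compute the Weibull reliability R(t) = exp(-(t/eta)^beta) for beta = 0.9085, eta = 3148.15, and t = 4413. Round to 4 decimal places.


beta = 0.9085, eta = 3148.15, t = 4413
t/eta = 4413 / 3148.15 = 1.4018
(t/eta)^beta = 1.4018^0.9085 = 1.3591
R(t) = exp(-1.3591)
R(t) = 0.2569

0.2569


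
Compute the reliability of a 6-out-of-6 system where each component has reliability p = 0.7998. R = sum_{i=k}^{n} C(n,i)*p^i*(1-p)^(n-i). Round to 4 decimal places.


k = 6, n = 6, p = 0.7998
i=6: C(6,6)=1 * 0.7998^6 * 0.2002^0 = 0.2618
R = sum of terms = 0.2618

0.2618


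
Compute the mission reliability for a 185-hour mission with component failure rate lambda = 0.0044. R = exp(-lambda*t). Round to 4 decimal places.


lambda = 0.0044
mission_time = 185
lambda * t = 0.0044 * 185 = 0.814
R = exp(-0.814)
R = 0.4431

0.4431


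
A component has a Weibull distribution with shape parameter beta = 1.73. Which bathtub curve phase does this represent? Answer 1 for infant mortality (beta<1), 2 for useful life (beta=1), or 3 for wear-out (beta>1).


beta = 1.73
Compare beta to 1:
beta < 1 => infant mortality (phase 1)
beta = 1 => useful life (phase 2)
beta > 1 => wear-out (phase 3)
Since beta = 1.73, this is wear-out (increasing failure rate)
Phase = 3

3
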